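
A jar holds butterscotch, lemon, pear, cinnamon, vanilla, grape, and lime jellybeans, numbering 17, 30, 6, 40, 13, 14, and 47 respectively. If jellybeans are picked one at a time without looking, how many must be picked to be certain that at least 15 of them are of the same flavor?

90

Treat the 7 flavors as pigeonholes.
In the worst case we take at most 14 of each flavor, but all 6 pear and all 13 vanilla (fewer than 14), giving 14 + 14 + 6 + 14 + 13 + 14 + 14 = 89.
One more jellybean then forces some flavor to 15, so 89 + 1 = 90.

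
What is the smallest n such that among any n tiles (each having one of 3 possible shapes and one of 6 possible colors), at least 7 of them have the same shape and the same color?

109

There are 3 × 6 = 18 (shape, color) combinations acting as pigeonholes.
With 18 × 6 = 108 tiles we could place exactly 6 in each, with no (shape, color) pair reaching 7.
One more forces some (shape, color) pair to hold 7, so 108 + 1 = 109.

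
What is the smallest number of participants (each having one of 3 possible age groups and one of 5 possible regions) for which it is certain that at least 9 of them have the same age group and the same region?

There are 3 × 5 = 15 (age group, region) combinations acting as pigeonholes.
With 15 × 8 = 120 participants we could place exactly 8 in each, with no (age group, region) pair reaching 9.
One more forces some (age group, region) pair to hold 9, so 120 + 1 = 121.

121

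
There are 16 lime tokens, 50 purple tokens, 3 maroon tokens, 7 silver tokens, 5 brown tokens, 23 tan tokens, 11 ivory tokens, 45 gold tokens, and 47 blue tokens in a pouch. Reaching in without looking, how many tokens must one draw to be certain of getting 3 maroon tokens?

207

To avoid maroon tokens as long as possible, exhaust the other 8 colors first.
The worst case draws every non-maroon token first: 16 + 50 + 7 + 5 + 23 + 11 + 45 + 47 = 204.
The next 3 draws are then forced to be maroon, giving 204 + 3 = 207.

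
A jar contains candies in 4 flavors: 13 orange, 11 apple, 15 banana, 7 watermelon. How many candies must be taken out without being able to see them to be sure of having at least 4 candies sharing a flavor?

The worst case takes 3 candies of each flavor without reaching 4 of any: 4 × 3 = 12.
The next candy must bring some flavor to 4, so 12 + 1 = 13.

13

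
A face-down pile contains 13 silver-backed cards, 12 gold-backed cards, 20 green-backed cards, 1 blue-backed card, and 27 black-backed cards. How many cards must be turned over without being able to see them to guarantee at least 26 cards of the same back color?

Treat the 5 back colors as pigeonholes.
In the worst case we take at most 25 of each back color, but all 13 silver-backed, all 12 gold-backed, all 20 green-backed, and all 1 blue-backed (fewer than 25), giving 13 + 12 + 20 + 1 + 25 = 71.
One more card then forces some back color to 26, so 71 + 1 = 72.

72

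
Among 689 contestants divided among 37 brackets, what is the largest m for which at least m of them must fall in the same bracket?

19

The 689 contestants fall into 37 brackets.
If each of the 37 brackets held at most 18, the total would be at most 37 × 18 = 666 < 689, a contradiction.
So at least one holds ⌈689/37⌉ = 19.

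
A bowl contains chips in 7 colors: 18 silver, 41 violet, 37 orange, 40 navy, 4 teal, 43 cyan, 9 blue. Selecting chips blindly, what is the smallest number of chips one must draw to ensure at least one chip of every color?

The hardest color to obtain is teal: we could draw every other chip first — 192 − 4 = 188 chips — without a single teal one.
The next draw must be teal, so 188 + 1 = 189.

189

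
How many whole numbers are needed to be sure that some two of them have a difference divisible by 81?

Two integers differ by a multiple of 81 exactly when they share a remainder mod 81.
There are 81 residue classes mod 81, so 81 integers can all lie in distinct classes.
One more integer must repeat a residue, giving a difference divisible by 81. So n = 81 + 1 = 82.

82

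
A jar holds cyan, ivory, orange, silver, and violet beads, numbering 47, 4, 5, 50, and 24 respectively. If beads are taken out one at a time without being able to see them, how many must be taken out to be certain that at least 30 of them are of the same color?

In the worst case we take at most 29 of each color, but all 4 ivory, all 5 orange, and all 24 violet (fewer than 29), giving 29 + 4 + 5 + 29 + 24 = 91.
One more bead then forces some color to 30, so 91 + 1 = 92.

92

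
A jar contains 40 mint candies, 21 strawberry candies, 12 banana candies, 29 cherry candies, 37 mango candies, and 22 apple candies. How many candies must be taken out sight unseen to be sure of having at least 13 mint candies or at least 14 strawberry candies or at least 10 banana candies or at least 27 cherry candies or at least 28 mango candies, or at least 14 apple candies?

Each of the 6 flavors has its own threshold; avoid all of them simultaneously.
The worst case stops just short of every target: 12 mint, 13 strawberry, 9 banana, 26 cherry, 27 mango, 13 apple — 12 + 13 + 9 + 26 + 27 + 13 = 100 candies.
One more candy must push some flavor to its target, so 100 + 1 = 101.

101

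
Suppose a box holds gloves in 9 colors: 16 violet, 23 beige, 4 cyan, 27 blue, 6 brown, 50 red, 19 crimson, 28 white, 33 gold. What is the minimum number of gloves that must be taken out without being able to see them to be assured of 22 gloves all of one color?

In the worst case we take at most 21 of each color, but all 16 violet, all 4 cyan, all 6 brown, and all 19 crimson (fewer than 21), giving 16 + 21 + 4 + 21 + 6 + 21 + 19 + 21 + 21 = 150.
One more glove then forces some color to 22, so 150 + 1 = 151.

151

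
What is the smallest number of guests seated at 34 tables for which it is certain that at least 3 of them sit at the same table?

69

There are 34 tables acting as pigeonholes.
With 34 × 2 = 68 guests we could place exactly 2 in each, with no class reaching 3.
One more forces some class to hold 3, so 68 + 1 = 69.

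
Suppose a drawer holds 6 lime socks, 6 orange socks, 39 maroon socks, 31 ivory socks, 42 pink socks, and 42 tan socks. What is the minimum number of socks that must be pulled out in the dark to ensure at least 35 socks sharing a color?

146

In the worst case we take at most 34 of each color, but all 6 lime, all 6 orange, and all 31 ivory (fewer than 34), giving 6 + 6 + 34 + 31 + 34 + 34 = 145.
One more sock then forces some color to 35, so 145 + 1 = 146.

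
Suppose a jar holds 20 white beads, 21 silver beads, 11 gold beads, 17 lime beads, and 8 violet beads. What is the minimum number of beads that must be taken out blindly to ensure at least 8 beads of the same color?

The worst case takes 7 beads of each color without reaching 8 of any: 5 × 7 = 35.
The next bead must bring some color to 8, so 35 + 1 = 36.

36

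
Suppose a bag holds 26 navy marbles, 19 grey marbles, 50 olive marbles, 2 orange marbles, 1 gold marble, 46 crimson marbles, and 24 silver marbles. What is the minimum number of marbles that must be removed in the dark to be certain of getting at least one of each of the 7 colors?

The hardest color to obtain is gold: we could draw every other marble first — 168 − 1 = 167 marbles — without a single gold one.
The next draw must be gold, so 167 + 1 = 168.

168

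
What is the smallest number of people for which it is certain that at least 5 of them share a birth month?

49

There are 12 months of the year acting as pigeonholes.
With 12 × 4 = 48 people we could place exactly 4 in each, with no class reaching 5.
One more forces some class to hold 5, so 48 + 1 = 49.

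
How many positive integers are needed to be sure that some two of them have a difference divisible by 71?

Two integers differ by a multiple of 71 exactly when they share a remainder mod 71.
There are 71 residue classes mod 71, so 71 integers can all lie in distinct classes.
One more integer must repeat a residue, giving a difference divisible by 71. So n = 71 + 1 = 72.

72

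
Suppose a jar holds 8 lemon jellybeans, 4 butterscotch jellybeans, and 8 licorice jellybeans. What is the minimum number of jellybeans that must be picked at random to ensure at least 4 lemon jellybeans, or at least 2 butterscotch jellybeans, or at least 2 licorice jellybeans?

6

The worst case stops just short of every target: 3 lemon, 1 butterscotch, 1 licorice — 3 + 1 + 1 = 5 jellybeans.
One more jellybean must push some flavor to its target, so 5 + 1 = 6.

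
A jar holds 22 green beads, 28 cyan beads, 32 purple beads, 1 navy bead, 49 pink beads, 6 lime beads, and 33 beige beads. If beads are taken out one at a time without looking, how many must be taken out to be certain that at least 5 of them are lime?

The worst case draws every non-lime bead first: 22 + 28 + 32 + 1 + 49 + 33 = 165.
The next 5 draws are then forced to be lime, giving 165 + 5 = 170.

170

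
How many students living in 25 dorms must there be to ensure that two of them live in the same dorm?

26

There are 25 dorms acting as pigeonholes.
With 25 students we could place one in each, avoiding any repeat.
One more forces some class to hold 2, so 25 + 1 = 26.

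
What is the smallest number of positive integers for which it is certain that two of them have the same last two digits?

101

There are 100 possible two-digit endings acting as pigeonholes.
With 100 positive integers we could place one in each, avoiding any repeat.
One more forces some class to hold 2, so 100 + 1 = 101.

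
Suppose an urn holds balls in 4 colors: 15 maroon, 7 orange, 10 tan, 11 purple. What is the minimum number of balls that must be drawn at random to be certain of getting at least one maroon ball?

29

The worst case draws every non-maroon ball first: 7 + 10 + 11 = 28.
The next draw is then forced to be maroon, giving 28 + 1 = 29.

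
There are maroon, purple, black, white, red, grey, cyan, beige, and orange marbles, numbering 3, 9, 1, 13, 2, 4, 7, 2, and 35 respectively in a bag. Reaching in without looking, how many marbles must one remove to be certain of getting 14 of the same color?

55

Treat the 9 colors as pigeonholes.
In the worst case we take at most 13 of each color, but all 3 maroon, all 9 purple, all 1 black, all 2 red, all 4 grey, all 7 cyan, and all 2 beige (fewer than 13), giving 3 + 9 + 1 + 13 + 2 + 4 + 7 + 2 + 13 = 54.
One more marble then forces some color to 14, so 54 + 1 = 55.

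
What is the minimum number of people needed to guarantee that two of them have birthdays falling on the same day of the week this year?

8

There are 7 days of the week acting as pigeonholes.
With 7 people we could place one in each, avoiding any repeat.
One more forces some class to hold 2, so 7 + 1 = 8.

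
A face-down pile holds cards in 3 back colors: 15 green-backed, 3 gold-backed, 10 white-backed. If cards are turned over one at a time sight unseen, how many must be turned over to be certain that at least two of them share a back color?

Treat the 3 back colors as pigeonholes.
The worst case takes 1 card of each back color without reaching 2 of any: 3 × 1 = 3.
The next card must bring some back color to 2, so 3 + 1 = 4.

4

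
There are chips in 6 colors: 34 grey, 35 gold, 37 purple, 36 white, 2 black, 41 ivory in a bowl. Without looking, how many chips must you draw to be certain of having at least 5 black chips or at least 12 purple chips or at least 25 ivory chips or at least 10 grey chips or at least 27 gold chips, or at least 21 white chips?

The worst case stops just short of every target: 9 grey, 26 gold, 11 purple, 20 white, all 2 black, 24 ivory — 9 + 26 + 11 + 20 + 2 + 24 = 92 chips.
One more chip must push some color to its target, so 92 + 1 = 93.

93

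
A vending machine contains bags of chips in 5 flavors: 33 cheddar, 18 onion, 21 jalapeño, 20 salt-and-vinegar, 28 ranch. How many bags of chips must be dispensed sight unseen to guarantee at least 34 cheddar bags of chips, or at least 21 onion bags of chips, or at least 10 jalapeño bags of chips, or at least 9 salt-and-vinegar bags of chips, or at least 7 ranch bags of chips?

Each of the 5 flavors has its own threshold; avoid all of them simultaneously.
The worst case stops just short of every target: 33 cheddar, all 18 onion, 9 jalapeño, 8 salt-and-vinegar, 6 ranch — 33 + 18 + 9 + 8 + 6 = 74 bags of chips.
One more bag of chips must push some flavor to its target, so 74 + 1 = 75.

75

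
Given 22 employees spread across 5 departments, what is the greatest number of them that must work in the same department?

5

The 22 employees fall into 5 departments.
If each of the 5 departments held at most 4, the total would be at most 5 × 4 = 20 < 22, a contradiction.
So at least one holds ⌈22/5⌉ = 5.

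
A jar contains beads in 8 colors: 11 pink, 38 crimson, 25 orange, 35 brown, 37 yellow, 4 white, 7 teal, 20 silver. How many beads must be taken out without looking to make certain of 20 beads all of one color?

118

Treat the 8 colors as pigeonholes.
In the worst case we take at most 19 of each color, but all 11 pink, all 4 white, and all 7 teal (fewer than 19), giving 11 + 19 + 19 + 19 + 19 + 4 + 7 + 19 = 117.
One more bead then forces some color to 20, so 117 + 1 = 118.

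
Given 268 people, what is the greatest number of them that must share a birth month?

23

There are 12 months of the year, which serve as the pigeonholes.
If each of the 12 months of the year held at most 22, the total would be at most 12 × 22 = 264 < 268, a contradiction.
So at least one holds ⌈268/12⌉ = 23.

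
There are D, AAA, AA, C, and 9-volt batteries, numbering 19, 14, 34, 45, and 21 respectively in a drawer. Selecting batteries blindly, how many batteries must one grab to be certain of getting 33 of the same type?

119

In the worst case we take at most 32 of each type, but all 19 D, all 14 AAA, and all 21 9-volt (fewer than 32), giving 19 + 14 + 32 + 32 + 21 = 118.
One more battery then forces some type to 33, so 118 + 1 = 119.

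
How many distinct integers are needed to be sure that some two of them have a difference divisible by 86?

Use the pigeonhole principle on residue classes: two integers differ by a multiple of 86 exactly when they share a remainder mod 86.
There are 86 residue classes mod 86, so 86 integers can all lie in distinct classes.
One more integer must repeat a residue, giving a difference divisible by 86. So n = 86 + 1 = 87.

87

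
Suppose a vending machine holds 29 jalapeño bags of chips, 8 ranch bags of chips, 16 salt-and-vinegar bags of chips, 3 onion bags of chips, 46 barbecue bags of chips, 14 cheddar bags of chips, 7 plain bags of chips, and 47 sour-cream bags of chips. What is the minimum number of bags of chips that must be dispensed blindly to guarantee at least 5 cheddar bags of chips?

To avoid cheddar bags of chips as long as possible, exhaust the other 7 flavors first.
The worst case draws every non-cheddar bag of chips first: 29 + 8 + 16 + 3 + 46 + 7 + 47 = 156.
The next 5 draws are then forced to be cheddar, giving 156 + 5 = 161.

161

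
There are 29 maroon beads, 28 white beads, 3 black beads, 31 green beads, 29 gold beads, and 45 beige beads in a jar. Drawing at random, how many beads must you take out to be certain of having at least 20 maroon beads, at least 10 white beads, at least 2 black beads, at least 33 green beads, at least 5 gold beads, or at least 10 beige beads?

74

Each of the 6 colors has its own threshold; avoid all of them simultaneously.
The worst case stops just short of every target: 19 maroon, 9 white, 1 black, all 31 green, 4 gold, 9 beige — 19 + 9 + 1 + 31 + 4 + 9 = 73 beads.
One more bead must push some color to its target, so 73 + 1 = 74.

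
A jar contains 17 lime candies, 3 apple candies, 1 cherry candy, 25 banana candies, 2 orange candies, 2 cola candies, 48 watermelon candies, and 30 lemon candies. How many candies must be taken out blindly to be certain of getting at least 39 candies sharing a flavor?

119

In the worst case we take at most 38 of each flavor, but all 17 lime, all 3 apple, all 1 cherry, all 25 banana, all 2 orange, all 2 cola, and all 30 lemon (fewer than 38), giving 17 + 3 + 1 + 25 + 2 + 2 + 38 + 30 = 118.
One more candy then forces some flavor to 39, so 118 + 1 = 119.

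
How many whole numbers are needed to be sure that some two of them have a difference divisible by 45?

46

Use the pigeonhole principle on residue classes: two integers differ by a multiple of 45 exactly when they share a remainder mod 45.
There are 45 residue classes mod 45, so 45 integers can all lie in distinct classes.
One more integer must repeat a residue, giving a difference divisible by 45. So n = 45 + 1 = 46.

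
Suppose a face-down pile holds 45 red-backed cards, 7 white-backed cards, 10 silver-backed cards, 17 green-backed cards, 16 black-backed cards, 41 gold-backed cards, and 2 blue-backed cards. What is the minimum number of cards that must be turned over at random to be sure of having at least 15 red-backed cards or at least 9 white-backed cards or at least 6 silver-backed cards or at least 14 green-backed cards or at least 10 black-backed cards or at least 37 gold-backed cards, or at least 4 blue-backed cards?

87

Each of the 7 back colors has its own threshold; avoid all of them simultaneously.
The worst case stops just short of every target: 14 red-backed, all 7 white-backed, 5 silver-backed, 13 green-backed, 9 black-backed, 36 gold-backed, all 2 blue-backed — 14 + 7 + 5 + 13 + 9 + 36 + 2 = 86 cards.
One more card must push some back color to its target, so 86 + 1 = 87.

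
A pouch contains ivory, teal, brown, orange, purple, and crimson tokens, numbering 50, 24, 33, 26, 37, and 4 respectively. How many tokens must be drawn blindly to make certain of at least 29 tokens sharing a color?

139

Treat the 6 colors as pigeonholes.
In the worst case we take at most 28 of each color, but all 24 teal, all 26 orange, and all 4 crimson (fewer than 28), giving 28 + 24 + 28 + 26 + 28 + 4 = 138.
One more token then forces some color to 29, so 138 + 1 = 139.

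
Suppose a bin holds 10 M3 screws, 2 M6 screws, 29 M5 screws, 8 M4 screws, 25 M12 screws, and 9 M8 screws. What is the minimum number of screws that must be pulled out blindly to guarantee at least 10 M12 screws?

The worst case draws every non-M12 screw first: 10 + 2 + 29 + 8 + 9 = 58.
The next 10 draws are then forced to be M12, giving 58 + 10 = 68.

68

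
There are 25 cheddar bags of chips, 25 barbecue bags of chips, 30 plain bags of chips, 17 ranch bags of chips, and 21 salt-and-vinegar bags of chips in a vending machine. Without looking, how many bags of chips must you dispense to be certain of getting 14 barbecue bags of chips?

The worst case draws every non-barbecue bag of chips first: 25 + 30 + 17 + 21 = 93.
The next 14 draws are then forced to be barbecue, giving 93 + 14 = 107.

107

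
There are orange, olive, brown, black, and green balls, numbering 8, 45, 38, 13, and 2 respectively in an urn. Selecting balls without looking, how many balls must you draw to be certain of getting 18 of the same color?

In the worst case we take at most 17 of each color, but all 8 orange, all 13 black, and all 2 green (fewer than 17), giving 8 + 17 + 17 + 13 + 2 = 57.
One more ball then forces some color to 18, so 57 + 1 = 58.

58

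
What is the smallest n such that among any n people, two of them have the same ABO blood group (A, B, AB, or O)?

There are 4 ABO blood groups acting as pigeonholes.
With 4 people we could place one in each, avoiding any repeat.
One more forces some class to hold 2, so 4 + 1 = 5.

5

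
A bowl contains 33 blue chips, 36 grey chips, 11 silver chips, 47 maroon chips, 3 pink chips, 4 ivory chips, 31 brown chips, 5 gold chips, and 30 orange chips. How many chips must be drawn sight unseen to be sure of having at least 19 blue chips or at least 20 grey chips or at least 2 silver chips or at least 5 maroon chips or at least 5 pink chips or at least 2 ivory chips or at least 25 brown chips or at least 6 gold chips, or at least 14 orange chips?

89

Each of the 9 colors has its own threshold; avoid all of them simultaneously.
The worst case stops just short of every target: 18 blue, 19 grey, 1 silver, 4 maroon, all 3 pink, 1 ivory, 24 brown, 5 gold, 13 orange — 18 + 19 + 1 + 4 + 3 + 1 + 24 + 5 + 13 = 88 chips.
One more chip must push some color to its target, so 88 + 1 = 89.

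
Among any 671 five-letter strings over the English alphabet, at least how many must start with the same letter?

There are 26 possible first letters, which serve as the pigeonholes.
If each of the 26 possible first letters held at most 25, the total would be at most 26 × 25 = 650 < 671, a contradiction.
So at least one holds ⌈671/26⌉ = 26.

26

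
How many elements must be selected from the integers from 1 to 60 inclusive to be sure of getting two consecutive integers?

Partition {1, …, 60} into 30 pairs: {1,2}, {3,4}, …, {59,60}.
Choosing 30 integers — say the 30 even numbers 2, 4, …, 60 — takes one from each pair and avoids the property.
Choosing 31 forces two into the same pair by pigeonhole, and those are consecutive. So 31.

31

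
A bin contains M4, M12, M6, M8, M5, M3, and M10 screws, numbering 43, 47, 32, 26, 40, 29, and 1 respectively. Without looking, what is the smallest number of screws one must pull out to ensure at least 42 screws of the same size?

211

Treat the 7 sizes as pigeonholes.
In the worst case we take at most 41 of each size, but all 32 M6, all 26 M8, all 40 M5, all 29 M3, and all 1 M10 (fewer than 41), giving 41 + 41 + 32 + 26 + 40 + 29 + 1 = 210.
One more screw then forces some size to 42, so 210 + 1 = 211.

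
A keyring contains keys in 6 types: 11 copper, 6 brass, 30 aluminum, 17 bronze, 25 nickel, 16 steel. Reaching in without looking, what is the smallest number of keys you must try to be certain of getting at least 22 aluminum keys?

The worst case draws every non-aluminum key first: 11 + 6 + 17 + 25 + 16 = 75.
The next 22 draws are then forced to be aluminum, giving 75 + 22 = 97.

97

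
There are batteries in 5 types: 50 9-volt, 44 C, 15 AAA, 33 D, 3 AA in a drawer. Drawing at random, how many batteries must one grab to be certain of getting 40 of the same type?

130

Treat the 5 types as pigeonholes.
In the worst case we take at most 39 of each type, but all 15 AAA, all 33 D, and all 3 AA (fewer than 39), giving 39 + 39 + 15 + 33 + 3 = 129.
One more battery then forces some type to 40, so 129 + 1 = 130.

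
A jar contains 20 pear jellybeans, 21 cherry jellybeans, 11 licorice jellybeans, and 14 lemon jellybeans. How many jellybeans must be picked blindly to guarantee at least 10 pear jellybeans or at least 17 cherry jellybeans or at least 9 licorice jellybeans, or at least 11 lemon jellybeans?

Each of the 4 flavors has its own threshold; avoid all of them simultaneously.
The worst case stops just short of every target: 9 pear, 16 cherry, 8 licorice, 10 lemon — 9 + 16 + 8 + 10 = 43 jellybeans.
One more jellybean must push some flavor to its target, so 43 + 1 = 44.

44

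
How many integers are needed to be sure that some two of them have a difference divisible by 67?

68

Use the pigeonhole principle on residue classes: two integers differ by a multiple of 67 exactly when they share a remainder mod 67.
There are 67 residue classes mod 67, so 67 integers can all lie in distinct classes.
One more integer must repeat a residue, giving a difference divisible by 67. So n = 67 + 1 = 68.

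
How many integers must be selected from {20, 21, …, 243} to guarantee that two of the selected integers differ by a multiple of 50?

Use the pigeonhole principle on residue classes: group the integers by remainder mod 50; there are 50 residue classes, each nonempty in this range.
Choosing one from each class (50 integers) avoids any shared remainder.
One more choice must repeat a class, so two differ by a multiple of 50. Hence 50 + 1 = 51.

51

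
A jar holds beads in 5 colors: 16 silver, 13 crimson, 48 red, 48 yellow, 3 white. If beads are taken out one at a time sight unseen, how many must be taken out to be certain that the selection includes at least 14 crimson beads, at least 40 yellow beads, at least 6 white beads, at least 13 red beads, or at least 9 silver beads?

76

The worst case stops just short of every target: 8 silver, 13 crimson, 12 red, 39 yellow, all 3 white — 8 + 13 + 12 + 39 + 3 = 75 beads.
One more bead must push some color to its target, so 75 + 1 = 76.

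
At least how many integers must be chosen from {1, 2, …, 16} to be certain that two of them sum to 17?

9

Partition {1, …, 16} into 8 pairs: {1,16}, {2,15}, …, {8,9}.
Choosing 8 integers — say the integers 1 through 8 — takes one from each pair and avoids the property.
Choosing 9 forces two into the same pair by pigeonhole, and those sum to 17. So 9.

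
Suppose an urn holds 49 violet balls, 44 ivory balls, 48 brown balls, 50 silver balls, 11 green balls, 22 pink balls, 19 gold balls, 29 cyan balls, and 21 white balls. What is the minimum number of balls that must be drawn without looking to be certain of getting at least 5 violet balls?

249

The worst case draws every non-violet ball first: 44 + 48 + 50 + 11 + 22 + 19 + 29 + 21 = 244.
The next 5 draws are then forced to be violet, giving 244 + 5 = 249.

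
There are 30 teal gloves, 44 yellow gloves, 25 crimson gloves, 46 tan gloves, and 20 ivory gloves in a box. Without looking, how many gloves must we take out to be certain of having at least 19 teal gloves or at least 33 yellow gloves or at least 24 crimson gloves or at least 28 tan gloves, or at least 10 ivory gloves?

110

The worst case stops just short of every target: 18 teal, 32 yellow, 23 crimson, 27 tan, 9 ivory — 18 + 32 + 23 + 27 + 9 = 109 gloves.
One more glove must push some color to its target, so 109 + 1 = 110.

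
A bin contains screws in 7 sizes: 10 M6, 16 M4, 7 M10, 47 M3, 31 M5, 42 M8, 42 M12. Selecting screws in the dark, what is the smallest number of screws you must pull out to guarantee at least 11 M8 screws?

164

To avoid M8 screws as long as possible, exhaust the other 6 sizes first.
The worst case draws every non-M8 screw first: 10 + 16 + 7 + 47 + 31 + 42 = 153.
The next 11 draws are then forced to be M8, giving 153 + 11 = 164.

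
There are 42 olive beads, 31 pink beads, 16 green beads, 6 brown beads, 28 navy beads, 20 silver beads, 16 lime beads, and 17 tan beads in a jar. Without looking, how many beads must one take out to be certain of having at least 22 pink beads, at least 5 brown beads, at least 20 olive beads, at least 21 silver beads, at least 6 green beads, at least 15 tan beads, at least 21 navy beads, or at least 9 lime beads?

112

The worst case stops just short of every target: 19 olive, 21 pink, 5 green, 4 brown, 20 navy, 20 silver, 8 lime, 14 tan — 19 + 21 + 5 + 4 + 20 + 20 + 8 + 14 = 111 beads.
One more bead must push some color to its target, so 111 + 1 = 112.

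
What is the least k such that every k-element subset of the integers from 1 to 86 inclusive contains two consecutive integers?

44

Partition {1, …, 86} into 43 pairs: {1,2}, {3,4}, …, {85,86}.
Choosing 43 integers — say the 43 even numbers 2, 4, …, 86 — takes one from each pair and avoids the property.
Choosing 44 forces two into the same pair by pigeonhole, and those are consecutive. So 44.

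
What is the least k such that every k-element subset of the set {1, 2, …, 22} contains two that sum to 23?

12

Partition {1, …, 22} into 11 pairs: {1,22}, {2,21}, …, {11,12}.
Choosing 11 integers — say the integers 1 through 11 — takes one from each pair and avoids the property.
Choosing 12 forces two into the same pair by pigeonhole, and those sum to 23. So 12.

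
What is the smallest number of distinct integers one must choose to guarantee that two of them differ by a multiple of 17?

Two integers differ by a multiple of 17 exactly when they share a remainder mod 17.
There are 17 residue classes mod 17, so 17 integers can all lie in distinct classes.
One more integer must repeat a residue, giving a difference divisible by 17. So n = 17 + 1 = 18.

18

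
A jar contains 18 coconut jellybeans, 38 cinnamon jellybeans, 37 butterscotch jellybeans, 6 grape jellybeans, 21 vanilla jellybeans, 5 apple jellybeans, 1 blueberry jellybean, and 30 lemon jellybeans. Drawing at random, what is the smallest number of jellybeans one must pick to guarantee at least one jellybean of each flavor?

156

The hardest flavor to obtain is blueberry: we could draw every other jellybean first — 156 − 1 = 155 jellybeans — without a single blueberry one.
The next draw must be blueberry, so 155 + 1 = 156.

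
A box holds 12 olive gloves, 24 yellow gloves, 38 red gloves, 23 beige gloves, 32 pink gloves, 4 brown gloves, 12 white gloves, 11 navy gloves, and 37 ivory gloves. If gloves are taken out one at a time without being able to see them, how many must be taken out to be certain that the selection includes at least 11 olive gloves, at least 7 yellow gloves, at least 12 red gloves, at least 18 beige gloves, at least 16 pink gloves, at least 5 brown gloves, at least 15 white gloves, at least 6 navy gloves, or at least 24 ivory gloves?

The worst case stops just short of every target: 10 olive, 6 yellow, 11 red, 17 beige, 15 pink, 4 brown, all 12 white, 5 navy, 23 ivory — 10 + 6 + 11 + 17 + 15 + 4 + 12 + 5 + 23 = 103 gloves.
One more glove must push some color to its target, so 103 + 1 = 104.

104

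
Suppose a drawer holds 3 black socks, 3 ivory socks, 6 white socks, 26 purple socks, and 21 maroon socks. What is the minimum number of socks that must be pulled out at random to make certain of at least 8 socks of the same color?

In the worst case we take at most 7 of each color, but all 3 black, all 3 ivory, and all 6 white (fewer than 7), giving 3 + 3 + 6 + 7 + 7 = 26.
One more sock then forces some color to 8, so 26 + 1 = 27.

27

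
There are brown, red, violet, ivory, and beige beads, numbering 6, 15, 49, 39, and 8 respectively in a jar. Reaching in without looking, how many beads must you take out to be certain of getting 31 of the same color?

Treat the 5 colors as pigeonholes.
In the worst case we take at most 30 of each color, but all 6 brown, all 15 red, and all 8 beige (fewer than 30), giving 6 + 15 + 30 + 30 + 8 = 89.
One more bead then forces some color to 31, so 89 + 1 = 90.

90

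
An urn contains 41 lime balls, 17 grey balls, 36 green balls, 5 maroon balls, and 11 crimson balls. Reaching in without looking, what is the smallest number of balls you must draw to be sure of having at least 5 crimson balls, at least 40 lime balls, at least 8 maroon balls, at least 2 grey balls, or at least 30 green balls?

The worst case stops just short of every target: 39 lime, 1 grey, 29 green, all 5 maroon, 4 crimson — 39 + 1 + 29 + 5 + 4 = 78 balls.
One more ball must push some color to its target, so 78 + 1 = 79.

79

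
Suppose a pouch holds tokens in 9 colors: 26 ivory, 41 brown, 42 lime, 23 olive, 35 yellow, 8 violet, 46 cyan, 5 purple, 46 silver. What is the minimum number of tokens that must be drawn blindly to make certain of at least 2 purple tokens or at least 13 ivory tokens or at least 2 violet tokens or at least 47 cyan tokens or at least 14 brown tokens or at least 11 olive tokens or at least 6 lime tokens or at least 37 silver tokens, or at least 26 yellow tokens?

150

Each of the 9 colors has its own threshold; avoid all of them simultaneously.
The worst case stops just short of every target: 12 ivory, 13 brown, 5 lime, 10 olive, 25 yellow, 1 violet, 46 cyan, 1 purple, 36 silver — 12 + 13 + 5 + 10 + 25 + 1 + 46 + 1 + 36 = 149 tokens.
One more token must push some color to its target, so 149 + 1 = 150.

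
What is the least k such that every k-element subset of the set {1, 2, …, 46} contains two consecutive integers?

Partition {1, …, 46} into 23 pairs: {1,2}, {3,4}, …, {45,46}.
Choosing 23 integers — say the 23 even numbers 2, 4, …, 46 — takes one from each pair and avoids the property.
Choosing 24 forces two into the same pair by pigeonhole, and those are consecutive. So 24.

24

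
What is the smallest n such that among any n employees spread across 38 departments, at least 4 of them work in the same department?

There are 38 departments acting as pigeonholes.
With 38 × 3 = 114 employees we could place exactly 3 in each, with no class reaching 4.
One more forces some class to hold 4, so 114 + 1 = 115.

115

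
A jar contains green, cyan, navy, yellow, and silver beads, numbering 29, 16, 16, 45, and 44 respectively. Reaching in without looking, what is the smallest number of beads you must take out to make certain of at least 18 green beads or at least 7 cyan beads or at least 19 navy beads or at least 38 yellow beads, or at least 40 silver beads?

The worst case stops just short of every target: 17 green, 6 cyan, all 16 navy, 37 yellow, 39 silver — 17 + 6 + 16 + 37 + 39 = 115 beads.
One more bead must push some color to its target, so 115 + 1 = 116.

116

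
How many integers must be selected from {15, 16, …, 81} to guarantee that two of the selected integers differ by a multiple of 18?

19

Group the integers by remainder mod 18; there are 18 residue classes, each nonempty in this range.
Choosing one from each class (18 integers) avoids any shared remainder.
One more choice must repeat a class, so two differ by a multiple of 18. Hence 18 + 1 = 19.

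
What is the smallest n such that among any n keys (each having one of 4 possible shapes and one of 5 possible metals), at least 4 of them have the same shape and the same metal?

61

There are 4 × 5 = 20 (shape, metal) combinations acting as pigeonholes.
With 20 × 3 = 60 keys we could place exactly 3 in each, with no (shape, metal) pair reaching 4.
One more forces some (shape, metal) pair to hold 4, so 60 + 1 = 61.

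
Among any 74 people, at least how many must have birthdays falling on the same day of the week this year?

There are 7 days of the week, which serve as the pigeonholes.
If each of the 7 days of the week held at most 10, the total would be at most 7 × 10 = 70 < 74, a contradiction.
So at least one holds ⌈74/7⌉ = 11.

11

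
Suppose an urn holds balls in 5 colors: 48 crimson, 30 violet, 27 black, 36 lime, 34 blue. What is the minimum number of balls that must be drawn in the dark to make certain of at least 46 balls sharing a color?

In the worst case we take at most 45 of each color, but all 30 violet, all 27 black, all 36 lime, and all 34 blue (fewer than 45), giving 45 + 30 + 27 + 36 + 34 = 172.
One more ball then forces some color to 46, so 172 + 1 = 173.

173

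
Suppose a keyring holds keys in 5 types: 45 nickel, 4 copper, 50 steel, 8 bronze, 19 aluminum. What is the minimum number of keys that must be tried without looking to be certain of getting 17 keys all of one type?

61

Treat the 5 types as pigeonholes.
In the worst case we take at most 16 of each type, but all 4 copper and all 8 bronze (fewer than 16), giving 16 + 4 + 16 + 8 + 16 = 60.
One more key then forces some type to 17, so 60 + 1 = 61.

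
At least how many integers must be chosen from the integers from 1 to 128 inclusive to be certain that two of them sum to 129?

65

Partition {1, …, 128} into 64 pairs: {1,128}, {2,127}, …, {64,65}.
Choosing 64 integers — say the integers 1 through 64 — takes one from each pair and avoids the property.
Choosing 65 forces two into the same pair by pigeonhole, and those sum to 129. So 65.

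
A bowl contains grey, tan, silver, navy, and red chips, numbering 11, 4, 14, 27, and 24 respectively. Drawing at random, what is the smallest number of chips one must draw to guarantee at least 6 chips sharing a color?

25

In the worst case we take at most 5 of each color, but all 4 tan (fewer than 5), giving 5 + 4 + 5 + 5 + 5 = 24.
One more chip then forces some color to 6, so 24 + 1 = 25.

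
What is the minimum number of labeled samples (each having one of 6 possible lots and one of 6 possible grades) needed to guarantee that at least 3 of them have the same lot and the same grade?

There are 6 × 6 = 36 (lot, grade) combinations acting as pigeonholes.
With 36 × 2 = 72 labeled samples we could place exactly 2 in each, with no (lot, grade) pair reaching 3.
One more forces some (lot, grade) pair to hold 3, so 72 + 1 = 73.

73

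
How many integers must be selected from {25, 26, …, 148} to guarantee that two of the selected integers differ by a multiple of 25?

26

Group the integers by remainder mod 25; there are 25 residue classes, each nonempty in this range.
Choosing one from each class (25 integers) avoids any shared remainder.
One more choice must repeat a class, so two differ by a multiple of 25. Hence 25 + 1 = 26.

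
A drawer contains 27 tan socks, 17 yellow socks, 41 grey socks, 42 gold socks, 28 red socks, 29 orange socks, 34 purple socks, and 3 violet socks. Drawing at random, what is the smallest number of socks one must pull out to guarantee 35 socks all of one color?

In the worst case we take at most 34 of each color, but all 27 tan, all 17 yellow, all 28 red, all 29 orange, and all 3 violet (fewer than 34), giving 27 + 17 + 34 + 34 + 28 + 29 + 34 + 3 = 206.
One more sock then forces some color to 35, so 206 + 1 = 207.

207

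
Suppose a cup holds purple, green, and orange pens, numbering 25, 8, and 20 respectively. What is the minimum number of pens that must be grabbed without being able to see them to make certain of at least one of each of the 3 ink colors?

The hardest ink color to obtain is green: we could draw every other pen first — 53 − 8 = 45 pens — without a single green one.
The next draw must be green, so 45 + 1 = 46.

46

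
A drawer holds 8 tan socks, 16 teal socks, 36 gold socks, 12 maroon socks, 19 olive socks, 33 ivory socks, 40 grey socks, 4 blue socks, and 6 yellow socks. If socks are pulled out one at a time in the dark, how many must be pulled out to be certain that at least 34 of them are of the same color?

165

In the worst case we take at most 33 of each color, but all 8 tan, all 16 teal, all 12 maroon, all 19 olive, all 4 blue, and all 6 yellow (fewer than 33), giving 8 + 16 + 33 + 12 + 19 + 33 + 33 + 4 + 6 = 164.
One more sock then forces some color to 34, so 164 + 1 = 165.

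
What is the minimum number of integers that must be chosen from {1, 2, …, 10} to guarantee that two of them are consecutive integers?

Partition {1, …, 10} into 5 pairs: {1,2}, {3,4}, …, {9,10}.
Choosing 5 integers — say the 5 even numbers 2, 4, …, 10 — takes one from each pair and avoids the property.
Choosing 6 forces two into the same pair by pigeonhole, and those are consecutive. So 6.

6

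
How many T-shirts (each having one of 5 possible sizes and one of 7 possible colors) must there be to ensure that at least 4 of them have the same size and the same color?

106

There are 5 × 7 = 35 (size, color) combinations acting as pigeonholes.
With 35 × 3 = 105 T-shirts we could place exactly 3 in each, with no (size, color) pair reaching 4.
One more forces some (size, color) pair to hold 4, so 105 + 1 = 106.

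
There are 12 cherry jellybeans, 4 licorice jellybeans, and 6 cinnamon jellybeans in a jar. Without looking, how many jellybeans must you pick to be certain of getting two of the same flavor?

4

The worst case takes 1 jellybean of each flavor without reaching 2 of any: 3 × 1 = 3.
The next jellybean must bring some flavor to 2, so 3 + 1 = 4.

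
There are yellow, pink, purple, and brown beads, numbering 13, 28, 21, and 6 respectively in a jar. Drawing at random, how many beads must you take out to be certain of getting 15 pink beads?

55

The worst case draws every non-pink bead first: 13 + 21 + 6 = 40.
The next 15 draws are then forced to be pink, giving 40 + 15 = 55.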